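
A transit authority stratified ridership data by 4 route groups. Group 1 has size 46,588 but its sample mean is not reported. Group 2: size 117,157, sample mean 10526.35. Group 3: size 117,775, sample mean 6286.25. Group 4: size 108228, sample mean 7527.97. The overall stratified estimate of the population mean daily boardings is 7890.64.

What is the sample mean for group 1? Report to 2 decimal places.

6160.93

N = 46588 + 117157 + 117775 + 108228 = 389748.
Overall total = μ·N = 7890.64·389748 = 3075361158.72.
Subtract the known strata: 117157·10526.35 + 117775·6286.25 + 108228·7527.97 = 2788335817.86.
Remaining total for group 1: 3075361158.72 − 2788335817.86 = 287025340.86.
Divide by its size: 287025340.86 / 46588 = 6160.9286... → 6160.93.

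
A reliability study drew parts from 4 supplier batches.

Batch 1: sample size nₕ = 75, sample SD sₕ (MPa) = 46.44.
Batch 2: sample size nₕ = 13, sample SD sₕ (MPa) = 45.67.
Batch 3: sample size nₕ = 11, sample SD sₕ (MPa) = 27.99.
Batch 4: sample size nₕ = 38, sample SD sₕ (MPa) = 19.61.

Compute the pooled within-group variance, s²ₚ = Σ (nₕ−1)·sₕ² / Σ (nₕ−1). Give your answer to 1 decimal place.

1: (75−1)·46.44² = 74·2156.6736 = 159593.8464
2: (13−1)·45.67² = 12·2085.7489 = 25028.9868
3: (11−1)·27.99² = 10·783.4401 = 7834.401
4: (38−1)·19.61² = 37·384.5521 = 14228.4277
Numerator = 206685.6619; denominator = Σ(nₕ−1) = 133.
s²ₚ = 206685.6619/133 = 1554.028... → 1554.0.

1554.0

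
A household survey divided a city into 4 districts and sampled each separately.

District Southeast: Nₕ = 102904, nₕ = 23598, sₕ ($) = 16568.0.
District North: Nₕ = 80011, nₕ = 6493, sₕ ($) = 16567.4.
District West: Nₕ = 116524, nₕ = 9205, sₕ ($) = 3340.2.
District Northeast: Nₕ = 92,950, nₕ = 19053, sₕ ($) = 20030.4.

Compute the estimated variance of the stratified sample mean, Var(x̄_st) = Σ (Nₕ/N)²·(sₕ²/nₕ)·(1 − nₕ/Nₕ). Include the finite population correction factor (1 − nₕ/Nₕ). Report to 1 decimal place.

3269.4

N = 392389; Wₕ = Nₕ/N.
district Southeast: (102904/392389)²·16568.0²/23598·(1 − 23598/102904) = 616.5519
district North: (80011/392389)²·16567.4²/6493·(1 − 6493/80011) = 1615.0019
district West: (116524/392389)²·3340.2²/9205·(1 − 9205/116524) = 98.4418
district Northeast: (92950/392389)²·20030.4²/19053·(1 − 19053/92950) = 939.4170
Sum = 3269.4126 → 3269.4.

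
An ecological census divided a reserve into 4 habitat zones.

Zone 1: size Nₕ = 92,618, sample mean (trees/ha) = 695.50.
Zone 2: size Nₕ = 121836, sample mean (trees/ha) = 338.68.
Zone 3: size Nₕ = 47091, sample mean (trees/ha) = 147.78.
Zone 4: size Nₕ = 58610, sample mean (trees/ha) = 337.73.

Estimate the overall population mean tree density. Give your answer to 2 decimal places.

413.65

x̄_st = (Σ Nₕx̄ₕ) / (Σ Nₕ) = (92618·695.50 + 121836·338.68 + 47091·147.78 + 58610·337.73) / 320155
= 132432698.76 / 320155 = 413.6518... → 413.65.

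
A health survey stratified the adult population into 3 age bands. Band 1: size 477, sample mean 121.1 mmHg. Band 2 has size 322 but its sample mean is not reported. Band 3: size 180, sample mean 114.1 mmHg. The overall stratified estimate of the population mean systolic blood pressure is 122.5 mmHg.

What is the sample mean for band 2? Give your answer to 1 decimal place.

129.3

N = 477 + 322 + 180 = 979.
Overall total = μ·N = 122.5·979 = 119927.5.
Subtract the known strata: 477·121.1 + 180·114.1 = 78302.7.
Remaining total for band 2: 119927.5 − 78302.7 = 41624.8.
Divide by its size: 41624.8 / 322 = 129.270... → 129.3.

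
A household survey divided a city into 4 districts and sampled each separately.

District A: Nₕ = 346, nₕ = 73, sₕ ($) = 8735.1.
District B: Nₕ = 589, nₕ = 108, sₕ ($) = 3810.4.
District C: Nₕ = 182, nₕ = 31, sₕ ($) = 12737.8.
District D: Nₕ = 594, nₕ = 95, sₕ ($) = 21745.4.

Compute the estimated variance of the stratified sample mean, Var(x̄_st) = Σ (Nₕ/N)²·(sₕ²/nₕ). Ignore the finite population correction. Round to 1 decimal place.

N = 1711; Wₕ = Nₕ/N.
district A: (346/1711)²·8735.1²/73 = 42743.0079
district B: (589/1711)²·3810.4²/108 = 15931.1803
district C: (182/1711)²·12737.8²/31 = 59220.2061
district D: (594/1711)²·21745.4²/95 = 599907.1901
Sum = 717801.5844 → 717801.6.

717801.6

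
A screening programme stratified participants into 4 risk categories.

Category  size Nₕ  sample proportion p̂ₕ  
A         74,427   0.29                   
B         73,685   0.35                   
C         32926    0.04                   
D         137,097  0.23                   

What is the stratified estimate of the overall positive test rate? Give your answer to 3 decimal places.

0.252

Wₕ = Nₕ/N with N = 318135: 0.2339, 0.2316, 0.1035, 0.4309.
p̂_st = 0.2339·0.29 + 0.2316·0.35 + 0.1035·0.04 + 0.4309·0.23 ≈ 0.25217... → 0.252.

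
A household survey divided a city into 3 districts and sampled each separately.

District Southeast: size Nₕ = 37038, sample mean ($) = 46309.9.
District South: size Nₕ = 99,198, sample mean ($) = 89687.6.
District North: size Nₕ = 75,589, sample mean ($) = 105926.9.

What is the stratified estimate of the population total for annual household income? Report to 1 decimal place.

18618965065.1

Population total = Σ Nₕ·x̄ₕ (each stratum's size times its mean).
37038·46309.9 + 99198·89687.6 + 75589·105926.9 = 1715226076.2 + 8896830544.8 + 8006908444.1 = 18618965065.1.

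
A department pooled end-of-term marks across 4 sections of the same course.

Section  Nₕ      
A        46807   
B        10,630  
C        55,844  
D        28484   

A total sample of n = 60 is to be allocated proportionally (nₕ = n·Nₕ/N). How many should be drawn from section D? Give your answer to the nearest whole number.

Share of section D = 28484/141765 = 0.20092.
Allocate 60 × 0.20092 = 12.055... → 12.

12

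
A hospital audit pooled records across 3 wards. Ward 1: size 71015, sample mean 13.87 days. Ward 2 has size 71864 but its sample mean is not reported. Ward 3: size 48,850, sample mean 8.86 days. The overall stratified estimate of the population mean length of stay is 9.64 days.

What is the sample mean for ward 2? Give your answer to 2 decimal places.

N = 71015 + 71864 + 48850 = 191729.
Overall total = μ·N = 9.64·191729 = 1848267.56.
Subtract the known strata: 71015·13.87 + 48850·8.86 = 1417789.05.
Remaining total for ward 2: 1848267.56 − 1417789.05 = 430478.51.
Divide by its size: 430478.51 / 71864 = 5.9902... → 5.99.

5.99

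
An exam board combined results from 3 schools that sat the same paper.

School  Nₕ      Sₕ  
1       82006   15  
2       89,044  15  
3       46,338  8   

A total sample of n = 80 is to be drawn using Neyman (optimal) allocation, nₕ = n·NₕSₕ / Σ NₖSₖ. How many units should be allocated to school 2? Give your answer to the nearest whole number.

Σ NₕSₕ = 82006·15 + 89044·15 + 46338·8 = 2936454.
Share for 2: 1335660/2936454 = 0.45485.
n_2 = 80 × 0.45485 = 36.388... → 36.

36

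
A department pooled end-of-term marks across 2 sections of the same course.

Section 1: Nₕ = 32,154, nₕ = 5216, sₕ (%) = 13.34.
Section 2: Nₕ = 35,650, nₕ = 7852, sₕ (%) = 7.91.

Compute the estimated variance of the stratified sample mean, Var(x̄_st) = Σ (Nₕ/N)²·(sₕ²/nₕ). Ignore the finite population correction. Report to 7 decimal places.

N = 67804; Wₕ = Nₕ/N.
section 1: (32154/67804)²·13.34²/5216 = 0.0076724393
section 2: (35650/67804)²·7.91²/7852 = 0.0022028307
Sum = 0.0098752700 → 0.0098753.

0.0098753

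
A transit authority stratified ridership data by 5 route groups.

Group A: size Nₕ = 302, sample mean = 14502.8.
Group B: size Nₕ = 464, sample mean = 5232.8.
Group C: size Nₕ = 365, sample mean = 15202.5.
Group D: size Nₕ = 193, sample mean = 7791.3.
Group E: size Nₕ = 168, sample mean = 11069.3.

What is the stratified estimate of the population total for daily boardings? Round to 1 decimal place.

Population total = Σ Nₕ·x̄ₕ (each stratum's size times its mean).
302·14502.8 + 464·5232.8 + 365·15202.5 + 193·7791.3 + 168·11069.3 = 4379845.6 + 2428019.2 + 5548912.5 + 1503720.9 + 1859642.4 = 15720140.6.

15720140.6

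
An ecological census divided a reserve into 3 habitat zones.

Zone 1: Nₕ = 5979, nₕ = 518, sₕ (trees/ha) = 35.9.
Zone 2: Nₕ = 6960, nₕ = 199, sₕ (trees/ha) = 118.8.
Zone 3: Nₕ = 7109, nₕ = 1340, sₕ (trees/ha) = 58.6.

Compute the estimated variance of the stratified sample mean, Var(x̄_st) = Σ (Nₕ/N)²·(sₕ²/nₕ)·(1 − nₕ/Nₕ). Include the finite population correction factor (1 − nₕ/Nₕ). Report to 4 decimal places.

8.7671

N = 20048; Wₕ = Nₕ/N.
zone 1: (5979/20048)²·35.9²/518·(1 − 518/5979) = 0.2021239
zone 2: (6960/20048)²·118.8²/199·(1 − 199/6960) = 8.3034366
zone 3: (7109/20048)²·58.6²/1340·(1 − 1340/7109) = 0.2614914
Sum = 8.7670519 → 8.7671.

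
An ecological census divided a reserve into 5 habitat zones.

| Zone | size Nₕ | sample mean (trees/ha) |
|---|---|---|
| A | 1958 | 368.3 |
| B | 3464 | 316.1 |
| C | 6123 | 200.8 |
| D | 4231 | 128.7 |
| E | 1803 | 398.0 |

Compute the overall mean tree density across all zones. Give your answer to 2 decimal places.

245.05

x̄_st = (Σ Nₕx̄ₕ) / (Σ Nₕ) = (1958·368.3 + 3464·316.1 + 6123·200.8 + 4231·128.7 + 1803·398.0) / 17579
= 4307723.9 / 17579 = 245.0494... → 245.05.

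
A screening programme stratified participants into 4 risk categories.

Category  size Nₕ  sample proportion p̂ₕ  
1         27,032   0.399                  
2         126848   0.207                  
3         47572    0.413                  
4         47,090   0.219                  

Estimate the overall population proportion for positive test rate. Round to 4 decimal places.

0.2696

N = 27032 + 126848 + 47572 + 47090 = 248542.
Overall proportion = Σ (Nₕ/N)·p̂ₕ.
Σ Nₕp̂ₕ = 10785.768 + 26257.536 + 19647.236 + 10312.71 = 67003.25.
67003.25 / 248542 = 0.269585... → 0.2696.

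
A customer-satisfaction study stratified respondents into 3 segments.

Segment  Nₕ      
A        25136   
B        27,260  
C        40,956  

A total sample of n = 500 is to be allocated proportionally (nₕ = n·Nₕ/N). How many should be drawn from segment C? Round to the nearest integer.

N = 25136 + 27260 + 40956 = 93352.
n_C = 500·40956/93352 = 219.363... → 219.

219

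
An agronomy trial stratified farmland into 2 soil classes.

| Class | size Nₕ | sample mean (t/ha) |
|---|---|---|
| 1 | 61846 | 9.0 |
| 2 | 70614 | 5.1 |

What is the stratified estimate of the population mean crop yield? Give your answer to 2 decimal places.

6.92

N = 132460; weights Wₕ = Nₕ/N = (0.4669, 0.5331).
x̄_st = Σ Wₕ·x̄ₕ = 0.4669·9.0 + 0.5331·5.1 ≈ 6.9209...
→ 6.92.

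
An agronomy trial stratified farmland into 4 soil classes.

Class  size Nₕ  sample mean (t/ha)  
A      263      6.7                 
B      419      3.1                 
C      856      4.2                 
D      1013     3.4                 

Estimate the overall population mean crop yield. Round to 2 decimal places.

x̄_st = (Σ Nₕx̄ₕ) / (Σ Nₕ) = (263·6.7 + 419·3.1 + 856·4.2 + 1013·3.4) / 2551
= 10100.4 / 2551 = 3.9594... → 3.96.

3.96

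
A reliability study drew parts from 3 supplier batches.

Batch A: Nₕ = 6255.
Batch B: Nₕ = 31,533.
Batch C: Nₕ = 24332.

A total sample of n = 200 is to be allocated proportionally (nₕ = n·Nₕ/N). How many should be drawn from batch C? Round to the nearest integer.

Share of batch C = 24332/62120 = 0.39169.
Allocate 200 × 0.39169 = 78.339... → 78.

78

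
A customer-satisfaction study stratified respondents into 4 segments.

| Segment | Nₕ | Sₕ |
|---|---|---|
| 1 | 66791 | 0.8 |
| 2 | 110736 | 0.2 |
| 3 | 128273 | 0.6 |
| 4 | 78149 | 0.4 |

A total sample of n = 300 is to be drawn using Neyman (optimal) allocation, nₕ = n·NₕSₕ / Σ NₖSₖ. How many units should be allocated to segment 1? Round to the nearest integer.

Σ NₕSₕ = 66791·0.8 + 110736·0.2 + 128273·0.6 + 78149·0.4 = 183803.4.
Share for 1: 53432.8/183803.4 = 0.29071.
n_1 = 300 × 0.29071 = 87.212... → 87.

87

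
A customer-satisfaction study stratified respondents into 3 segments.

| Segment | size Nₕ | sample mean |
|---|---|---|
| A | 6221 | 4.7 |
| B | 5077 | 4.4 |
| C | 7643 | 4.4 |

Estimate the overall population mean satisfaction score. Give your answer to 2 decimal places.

4.50

x̄_st = (Σ Nₕx̄ₕ) / (Σ Nₕ) = (6221·4.7 + 5077·4.4 + 7643·4.4) / 18941
= 85206.7 / 18941 = 4.4985... → 4.50.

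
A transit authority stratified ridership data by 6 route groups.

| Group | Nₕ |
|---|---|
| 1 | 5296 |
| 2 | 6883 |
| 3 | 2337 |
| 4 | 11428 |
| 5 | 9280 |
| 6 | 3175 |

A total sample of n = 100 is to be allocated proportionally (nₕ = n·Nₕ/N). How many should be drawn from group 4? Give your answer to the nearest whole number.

30

Share of group 4 = 11428/38399 = 0.29761.
Allocate 100 × 0.29761 = 29.761... → 30.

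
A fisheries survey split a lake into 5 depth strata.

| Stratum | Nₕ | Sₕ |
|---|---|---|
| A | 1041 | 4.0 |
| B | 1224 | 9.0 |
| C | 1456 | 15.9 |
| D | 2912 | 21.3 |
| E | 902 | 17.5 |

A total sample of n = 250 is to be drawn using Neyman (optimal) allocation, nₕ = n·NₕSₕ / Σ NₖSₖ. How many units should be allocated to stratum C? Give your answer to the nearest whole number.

50

A: NₕSₕ = 1041·4.0 = 4164
B: NₕSₕ = 1224·9.0 = 11016
C: NₕSₕ = 1456·15.9 = 23150.4
D: NₕSₕ = 2912·21.3 = 62025.6
E: NₕSₕ = 902·17.5 = 15785
Σ NₕSₕ = 116141.
n_C = 250·23150.4/116141 = 49.833... → 50.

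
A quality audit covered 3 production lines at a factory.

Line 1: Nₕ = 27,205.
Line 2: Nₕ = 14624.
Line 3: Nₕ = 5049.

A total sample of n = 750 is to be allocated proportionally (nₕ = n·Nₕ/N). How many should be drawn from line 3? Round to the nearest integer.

N = 27205 + 14624 + 5049 = 46878.
n_3 = 750·5049/46878 = 80.779... → 81.

81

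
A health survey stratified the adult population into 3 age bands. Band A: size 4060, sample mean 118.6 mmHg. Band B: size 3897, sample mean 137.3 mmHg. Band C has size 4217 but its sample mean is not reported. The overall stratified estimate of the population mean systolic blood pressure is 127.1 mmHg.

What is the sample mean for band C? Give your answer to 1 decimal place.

125.9

Σ Nₕx̄ₕ = N·μ, so 4217·x̄_C = 12174·127.1 − (4060·118.6 + 3897·137.3).
= 1547315.4 − 1016574.1 = 530741.3.
x̄_C = 530741.3 / 4217 = 125.858... → 125.9.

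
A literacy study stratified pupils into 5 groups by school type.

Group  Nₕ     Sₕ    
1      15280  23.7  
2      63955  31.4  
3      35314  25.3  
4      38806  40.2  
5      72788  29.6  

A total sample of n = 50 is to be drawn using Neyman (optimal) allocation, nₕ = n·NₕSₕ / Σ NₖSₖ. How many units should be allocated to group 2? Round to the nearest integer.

14

Σ NₕSₕ = 15280·23.7 + 63955·31.4 + 35314·25.3 + 38806·40.2 + 72788·29.6 = 6978293.2.
Share for 2: 2008187/6978293.2 = 0.28778.
n_2 = 50 × 0.28778 = 14.389... → 14.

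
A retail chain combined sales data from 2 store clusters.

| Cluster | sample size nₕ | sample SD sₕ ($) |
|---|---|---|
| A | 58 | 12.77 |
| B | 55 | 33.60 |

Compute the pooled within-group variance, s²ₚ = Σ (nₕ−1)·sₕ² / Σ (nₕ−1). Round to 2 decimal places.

A: (58−1)·12.77² = 57·163.0729 = 9295.1553
B: (55−1)·33.60² = 54·1128.96 = 60963.84
Numerator = 70258.9953; denominator = Σ(nₕ−1) = 111.
s²ₚ = 70258.9953/111 = 632.9639... → 632.96.

632.96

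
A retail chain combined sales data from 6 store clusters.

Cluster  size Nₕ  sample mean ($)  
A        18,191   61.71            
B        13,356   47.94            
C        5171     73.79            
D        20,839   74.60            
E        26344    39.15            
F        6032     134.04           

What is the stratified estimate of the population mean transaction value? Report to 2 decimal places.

N = 18191 + 13356 + 5171 + 20839 + 26344 + 6032 = 89933.
Overall mean = Σ (Nₕ/N)·x̄ₕ — weight by population share, not a simple average.
Σ Nₕx̄ₕ = 18191·61.71 + 13356·47.94 + 5171·73.79 + 20839·74.60 + 26344·39.15 + 6032·134.04 = 1122566.61 + 640286.64 + 381568.09 + 1554589.4 + 1031367.6 + 808529.28 = 5538907.62.
Divide by N: 5538907.62 / 89933 = 61.5893... → 61.59.

61.59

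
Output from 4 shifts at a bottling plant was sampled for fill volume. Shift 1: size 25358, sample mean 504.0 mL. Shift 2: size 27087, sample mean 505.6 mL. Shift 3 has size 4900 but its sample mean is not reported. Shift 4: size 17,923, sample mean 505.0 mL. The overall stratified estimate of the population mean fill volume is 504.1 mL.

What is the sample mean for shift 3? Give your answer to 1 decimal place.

493.0

N = 25358 + 27087 + 4900 + 17923 = 75268.
Overall total = μ·N = 504.1·75268 = 37942598.8.
Subtract the known strata: 25358·504.0 + 27087·505.6 + 17923·505.0 = 35526734.2.
Remaining total for shift 3: 37942598.8 − 35526734.2 = 2415864.6.
Divide by its size: 2415864.6 / 4900 = 493.034... → 493.0.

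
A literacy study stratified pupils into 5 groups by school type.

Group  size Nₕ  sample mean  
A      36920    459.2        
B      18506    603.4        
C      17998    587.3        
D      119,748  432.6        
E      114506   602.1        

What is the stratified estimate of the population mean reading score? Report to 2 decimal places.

518.20

N = 307678; weights Wₕ = Nₕ/N = (0.1200, 0.0601, 0.0585, 0.3892, 0.3722).
x̄_st = Σ Wₕ·x̄ₕ = 0.1200·459.2 + 0.0601·603.4 + 0.0585·587.3 + 0.3892·432.6 + 0.3722·602.1 ≈ 518.1958...
→ 518.20.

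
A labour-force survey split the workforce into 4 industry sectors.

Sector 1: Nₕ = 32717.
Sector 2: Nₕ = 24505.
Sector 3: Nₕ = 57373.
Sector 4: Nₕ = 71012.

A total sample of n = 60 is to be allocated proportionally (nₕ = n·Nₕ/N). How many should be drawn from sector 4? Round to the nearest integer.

23

N = 32717 + 24505 + 57373 + 71012 = 185607.
n_4 = 60·71012/185607 = 22.956... → 23.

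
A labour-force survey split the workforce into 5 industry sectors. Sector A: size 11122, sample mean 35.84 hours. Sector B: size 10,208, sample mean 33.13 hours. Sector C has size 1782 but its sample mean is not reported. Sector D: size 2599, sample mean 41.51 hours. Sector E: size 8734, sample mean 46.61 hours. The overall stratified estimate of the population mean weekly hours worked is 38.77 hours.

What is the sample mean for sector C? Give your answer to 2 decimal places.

46.94

Σ Nₕx̄ₕ = N·μ, so 1782·x̄_C = 34445·38.77 − (11122·35.84 + 10208·33.13 + 2599·41.51 + 8734·46.61).
= 1335432.65 − 1251779.75 = 83652.9.
x̄_C = 83652.9 / 1782 = 46.9433... → 46.94.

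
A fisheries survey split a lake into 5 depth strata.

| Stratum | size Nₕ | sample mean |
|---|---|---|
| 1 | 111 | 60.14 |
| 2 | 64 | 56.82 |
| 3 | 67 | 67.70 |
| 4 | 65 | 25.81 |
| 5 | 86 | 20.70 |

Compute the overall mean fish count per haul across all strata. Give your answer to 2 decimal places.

46.58

N = 393; weights Wₕ = Nₕ/N = (0.2824, 0.1628, 0.1705, 0.1654, 0.2188).
x̄_st = Σ Wₕ·x̄ₕ = 0.2824·60.14 + 0.1628·56.82 + 0.1705·67.70 + 0.1654·25.81 + 0.2188·20.70 ≈ 46.5796...
→ 46.58.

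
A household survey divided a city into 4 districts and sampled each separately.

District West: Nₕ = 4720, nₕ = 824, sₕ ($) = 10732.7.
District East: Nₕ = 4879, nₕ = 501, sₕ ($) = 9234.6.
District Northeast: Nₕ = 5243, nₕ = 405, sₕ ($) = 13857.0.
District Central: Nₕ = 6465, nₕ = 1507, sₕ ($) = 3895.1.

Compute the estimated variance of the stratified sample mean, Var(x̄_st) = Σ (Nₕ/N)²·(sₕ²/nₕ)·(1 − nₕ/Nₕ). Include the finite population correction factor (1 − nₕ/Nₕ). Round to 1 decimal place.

N = 21307. Term for each stratum: Wₕ²sₕ²/nₕ·(1−nₕ/Nₕ).
Var(x̄_st) = 5662.4855 + 8008.6703 + 26490.1563 + 710.8114 = 40872.1235 → 40872.1.

40872.1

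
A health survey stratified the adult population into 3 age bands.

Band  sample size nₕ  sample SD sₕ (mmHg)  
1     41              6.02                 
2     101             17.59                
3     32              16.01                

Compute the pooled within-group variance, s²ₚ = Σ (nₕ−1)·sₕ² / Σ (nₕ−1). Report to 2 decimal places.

235.89

1: (41−1)·6.02² = 40·36.2404 = 1449.616
2: (101−1)·17.59² = 100·309.4081 = 30940.81
3: (32−1)·16.01² = 31·256.3201 = 7945.9231
Numerator = 40336.3491; denominator = Σ(nₕ−1) = 171.
s²ₚ = 40336.3491/171 = 235.8851... → 235.89.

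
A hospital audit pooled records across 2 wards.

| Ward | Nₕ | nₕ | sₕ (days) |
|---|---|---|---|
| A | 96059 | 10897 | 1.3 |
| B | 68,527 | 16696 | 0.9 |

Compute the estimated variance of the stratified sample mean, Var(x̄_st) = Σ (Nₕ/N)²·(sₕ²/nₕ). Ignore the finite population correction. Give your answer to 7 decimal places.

N = 164586; Wₕ = Nₕ/N.
ward A: (96059/164586)²·1.3²/10897 = 0.0000528287
ward B: (68527/164586)²·0.9²/16696 = 0.0000084103
Sum = 0.0000612390 → 0.0000612.

0.0000612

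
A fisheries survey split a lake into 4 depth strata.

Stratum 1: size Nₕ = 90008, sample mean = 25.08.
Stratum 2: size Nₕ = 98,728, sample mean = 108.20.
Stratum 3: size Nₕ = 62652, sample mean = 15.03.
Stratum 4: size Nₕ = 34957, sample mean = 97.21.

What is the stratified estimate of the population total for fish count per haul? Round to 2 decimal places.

17279599.77

Population total = Σ Nₕ·x̄ₕ (each stratum's size times its mean).
90008·25.08 + 98728·108.20 + 62652·15.03 + 34957·97.21 = 2257400.64 + 10682369.6 + 941659.56 + 3398169.97 = 17279599.77.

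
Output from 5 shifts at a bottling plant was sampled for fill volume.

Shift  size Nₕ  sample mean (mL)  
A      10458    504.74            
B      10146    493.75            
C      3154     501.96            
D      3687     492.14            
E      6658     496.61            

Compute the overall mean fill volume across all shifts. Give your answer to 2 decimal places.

498.26

N = 34103; weights Wₕ = Nₕ/N = (0.3067, 0.2975, 0.0925, 0.1081, 0.1952).
x̄_st = Σ Wₕ·x̄ₕ = 0.3067·504.74 + 0.2975·493.75 + 0.0925·501.96 + 0.1081·492.14 + 0.1952·496.61 ≈ 498.2638...
→ 498.26.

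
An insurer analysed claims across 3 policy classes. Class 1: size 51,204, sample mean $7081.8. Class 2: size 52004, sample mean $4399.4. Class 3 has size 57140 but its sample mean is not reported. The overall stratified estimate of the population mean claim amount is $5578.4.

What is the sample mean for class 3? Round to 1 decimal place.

N = 51204 + 52004 + 57140 = 160348.
Overall total = μ·N = 5578.4·160348 = 894485283.2.
Subtract the known strata: 51204·7081.8 + 52004·4399.4 = 591402884.8.
Remaining total for class 3: 894485283.2 − 591402884.8 = 303082398.4.
Divide by its size: 303082398.4 / 57140 = 5304.207... → 5304.2.

5304.2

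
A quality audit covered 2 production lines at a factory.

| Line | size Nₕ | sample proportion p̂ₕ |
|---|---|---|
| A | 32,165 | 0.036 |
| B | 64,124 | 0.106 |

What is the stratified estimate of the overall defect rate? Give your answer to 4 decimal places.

Wₕ = Nₕ/N with N = 96289: 0.3340, 0.6660.
p̂_st = 0.3340·0.036 + 0.6660·0.106 ≈ 0.082617... → 0.0826.

0.0826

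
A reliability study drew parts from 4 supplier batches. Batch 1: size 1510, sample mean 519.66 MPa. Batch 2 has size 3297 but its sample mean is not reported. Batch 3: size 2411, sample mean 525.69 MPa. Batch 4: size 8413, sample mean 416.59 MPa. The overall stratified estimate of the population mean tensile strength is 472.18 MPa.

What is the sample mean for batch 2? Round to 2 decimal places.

Σ Nₕx̄ₕ = N·μ, so 3297·x̄_2 = 15631·472.18 − (1510·519.66 + 2411·525.69 + 8413·416.59).
= 7380645.58 − 5556896.86 = 1823748.72.
x̄_2 = 1823748.72 / 3297 = 553.1540... → 553.15.

553.15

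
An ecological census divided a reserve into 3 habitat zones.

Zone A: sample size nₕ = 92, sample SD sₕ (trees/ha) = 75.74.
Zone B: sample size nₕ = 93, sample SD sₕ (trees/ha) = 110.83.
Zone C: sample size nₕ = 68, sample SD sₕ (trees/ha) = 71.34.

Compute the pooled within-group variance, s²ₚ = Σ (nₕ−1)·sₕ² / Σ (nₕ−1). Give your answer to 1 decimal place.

A: (92−1)·75.74² = 91·5736.5476 = 522025.8316
B: (93−1)·110.83² = 92·12283.2889 = 1130062.5788
C: (68−1)·71.34² = 67·5089.3956 = 340989.5052
Numerator = 1993077.9156; denominator = Σ(nₕ−1) = 250.
s²ₚ = 1993077.9156/250 = 7972.312... → 7972.3.

7972.3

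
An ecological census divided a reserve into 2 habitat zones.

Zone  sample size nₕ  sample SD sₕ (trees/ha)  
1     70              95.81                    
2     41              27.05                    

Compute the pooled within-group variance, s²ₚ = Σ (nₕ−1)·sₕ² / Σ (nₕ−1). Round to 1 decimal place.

6079.4

Degrees of freedom: 69 + 40 = 109.
Σ(nₕ−1)sₕ² = 69·9179.5561 + 40·731.7025 = 662657.4709.
s²ₚ = 662657.4709 / 109 = 6079.426... → 6079.4.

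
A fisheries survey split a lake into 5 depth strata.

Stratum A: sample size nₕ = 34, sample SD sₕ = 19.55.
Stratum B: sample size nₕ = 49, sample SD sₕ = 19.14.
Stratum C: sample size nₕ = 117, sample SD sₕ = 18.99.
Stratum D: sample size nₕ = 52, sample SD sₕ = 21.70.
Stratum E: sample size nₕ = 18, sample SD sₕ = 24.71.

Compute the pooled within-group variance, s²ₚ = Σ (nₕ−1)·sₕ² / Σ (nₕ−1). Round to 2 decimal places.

Degrees of freedom: 33 + 48 + 116 + 51 + 17 = 265.
Σ(nₕ−1)sₕ² = 33·382.2025 + 48·366.3396 + 116·360.6201 + 51·470.89 + 17·610.5841 = 106424.2346.
s²ₚ = 106424.2346 / 265 = 401.6009... → 401.60.

401.60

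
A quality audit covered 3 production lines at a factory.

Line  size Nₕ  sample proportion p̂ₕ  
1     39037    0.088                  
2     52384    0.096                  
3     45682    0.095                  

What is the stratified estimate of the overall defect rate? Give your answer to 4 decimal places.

0.0934

N = 39037 + 52384 + 45682 = 137103.
Overall proportion = Σ (Nₕ/N)·p̂ₕ.
Σ Nₕp̂ₕ = 3435.256 + 5028.864 + 4339.79 = 12803.91.
12803.91 / 137103 = 0.093389... → 0.0934.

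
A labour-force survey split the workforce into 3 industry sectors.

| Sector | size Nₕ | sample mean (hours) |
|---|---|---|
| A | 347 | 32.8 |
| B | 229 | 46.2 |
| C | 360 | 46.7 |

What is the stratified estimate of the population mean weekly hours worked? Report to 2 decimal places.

41.42

x̄_st = (Σ Nₕx̄ₕ) / (Σ Nₕ) = (347·32.8 + 229·46.2 + 360·46.7) / 936
= 38773.4 / 936 = 41.4246... → 41.42.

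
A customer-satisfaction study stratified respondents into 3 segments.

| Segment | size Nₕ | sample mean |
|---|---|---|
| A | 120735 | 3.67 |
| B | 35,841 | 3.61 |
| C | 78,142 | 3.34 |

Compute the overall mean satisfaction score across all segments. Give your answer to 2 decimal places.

x̄_st = (Σ Nₕx̄ₕ) / (Σ Nₕ) = (120735·3.67 + 35841·3.61 + 78142·3.34) / 234718
= 833477.74 / 234718 = 3.5510... → 3.55.

3.55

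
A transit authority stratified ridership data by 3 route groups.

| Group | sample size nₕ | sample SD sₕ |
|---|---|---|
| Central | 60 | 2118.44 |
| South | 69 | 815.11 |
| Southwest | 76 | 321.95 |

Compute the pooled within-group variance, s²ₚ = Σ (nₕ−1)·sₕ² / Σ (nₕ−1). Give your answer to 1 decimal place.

Central: (60−1)·2118.44² = 59·4487788.0336 = 264779493.9824
South: (69−1)·815.11² = 68·664404.3121 = 45179493.2228
Southwest: (76−1)·321.95² = 75·103651.8025 = 7773885.1875
Numerator = 317732872.3927; denominator = Σ(nₕ−1) = 202.
s²ₚ = 317732872.3927/202 = 1572935.012... → 1572935.0.

1572935.0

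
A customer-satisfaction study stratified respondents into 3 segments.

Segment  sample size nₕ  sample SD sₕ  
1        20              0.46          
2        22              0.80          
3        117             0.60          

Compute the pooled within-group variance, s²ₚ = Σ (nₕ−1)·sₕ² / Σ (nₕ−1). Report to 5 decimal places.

1: (20−1)·0.46² = 19·0.2116 = 4.0204
2: (22−1)·0.80² = 21·0.64 = 13.44
3: (117−1)·0.60² = 116·0.36 = 41.76
Numerator = 59.2204; denominator = Σ(nₕ−1) = 156.
s²ₚ = 59.2204/156 = 0.3796179... → 0.37962.

0.37962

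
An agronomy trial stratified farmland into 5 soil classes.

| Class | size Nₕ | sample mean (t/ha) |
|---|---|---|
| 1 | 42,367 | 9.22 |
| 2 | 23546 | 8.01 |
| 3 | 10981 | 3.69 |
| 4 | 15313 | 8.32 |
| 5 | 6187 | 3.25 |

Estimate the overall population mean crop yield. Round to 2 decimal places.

7.80

x̄_st = (Σ Nₕx̄ₕ) / (Σ Nₕ) = (42367·9.22 + 23546·8.01 + 10981·3.69 + 15313·8.32 + 6187·3.25) / 98394
= 767259 / 98394 = 7.7978... → 7.80.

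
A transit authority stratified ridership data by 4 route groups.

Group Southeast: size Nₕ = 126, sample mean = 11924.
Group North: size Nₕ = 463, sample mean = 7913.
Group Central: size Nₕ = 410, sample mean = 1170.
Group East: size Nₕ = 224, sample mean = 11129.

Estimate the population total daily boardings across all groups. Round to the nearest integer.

Southeast: 126·11924 = 1502424
North: 463·7913 = 3663719
Central: 410·1170 = 479700
East: 224·11129 = 2492896
τ̂ = Σ Nₕx̄ₕ = 8138739.

8138739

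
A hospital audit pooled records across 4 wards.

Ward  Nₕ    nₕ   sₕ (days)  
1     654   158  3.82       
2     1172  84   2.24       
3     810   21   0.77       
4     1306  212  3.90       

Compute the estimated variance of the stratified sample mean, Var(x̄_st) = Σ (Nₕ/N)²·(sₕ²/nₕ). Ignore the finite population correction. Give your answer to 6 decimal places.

N = 3942. Term for each stratum: Wₕ²sₕ²/nₕ.
Var(x̄_st) = 0.002542096 + 0.005280058 + 0.001192062 + 0.007874926 = 0.016889142 → 0.016889.

0.016889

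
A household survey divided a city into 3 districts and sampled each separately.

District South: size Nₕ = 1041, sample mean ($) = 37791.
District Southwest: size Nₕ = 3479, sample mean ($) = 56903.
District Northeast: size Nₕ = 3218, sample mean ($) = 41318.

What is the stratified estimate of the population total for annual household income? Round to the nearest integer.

South: 1041·37791 = 39340431
Southwest: 3479·56903 = 197965537
Northeast: 3218·41318 = 132961324
τ̂ = Σ Nₕx̄ₕ = 370267292.

370267292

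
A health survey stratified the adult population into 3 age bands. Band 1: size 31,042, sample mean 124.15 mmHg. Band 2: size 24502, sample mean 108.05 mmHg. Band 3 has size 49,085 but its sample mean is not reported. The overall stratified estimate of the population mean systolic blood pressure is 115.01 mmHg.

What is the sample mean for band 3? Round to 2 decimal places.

N = 31042 + 24502 + 49085 = 104629.
Overall total = μ·N = 115.01·104629 = 12033381.29.
Subtract the known strata: 31042·124.15 + 24502·108.05 = 6501305.4.
Remaining total for band 3: 12033381.29 − 6501305.4 = 5532075.89.
Divide by its size: 5532075.89 / 49085 = 112.7040... → 112.70.

112.70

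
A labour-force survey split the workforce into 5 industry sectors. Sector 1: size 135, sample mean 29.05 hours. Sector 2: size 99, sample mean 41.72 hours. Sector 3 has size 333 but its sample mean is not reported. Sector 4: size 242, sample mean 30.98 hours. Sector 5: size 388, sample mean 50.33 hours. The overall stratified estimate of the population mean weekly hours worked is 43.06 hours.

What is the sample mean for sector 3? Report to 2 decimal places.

49.45

N = 135 + 99 + 333 + 242 + 388 = 1197.
Overall total = μ·N = 43.06·1197 = 51542.82.
Subtract the known strata: 135·29.05 + 99·41.72 + 242·30.98 + 388·50.33 = 35077.23.
Remaining total for sector 3: 51542.82 − 35077.23 = 16465.59.
Divide by its size: 16465.59 / 333 = 49.4462... → 49.45.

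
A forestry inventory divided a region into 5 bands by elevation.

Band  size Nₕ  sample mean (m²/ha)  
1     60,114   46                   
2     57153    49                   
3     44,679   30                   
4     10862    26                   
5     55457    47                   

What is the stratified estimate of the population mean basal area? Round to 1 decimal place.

N = 228265; weights Wₕ = Nₕ/N = (0.2634, 0.2504, 0.1957, 0.0476, 0.2430).
x̄_st = Σ Wₕ·x̄ₕ = 0.2634·46 + 0.2504·49 + 0.1957·30 + 0.0476·26 + 0.2430·47 ≈ 42.911...
→ 42.9.

42.9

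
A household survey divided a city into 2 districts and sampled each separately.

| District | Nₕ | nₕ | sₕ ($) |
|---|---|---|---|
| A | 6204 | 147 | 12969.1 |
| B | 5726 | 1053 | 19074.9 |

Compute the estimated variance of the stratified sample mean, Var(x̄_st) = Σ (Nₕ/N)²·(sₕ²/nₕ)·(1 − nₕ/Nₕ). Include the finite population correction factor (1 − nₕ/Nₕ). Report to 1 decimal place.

367062.5

N = 11930; Wₕ = Nₕ/N.
district A: (6204/11930)²·12969.1²/147·(1 − 147/6204) = 302100.0649
district B: (5726/11930)²·19074.9²/1053·(1 − 1053/5726) = 64962.4515
Sum = 367062.5165 → 367062.5.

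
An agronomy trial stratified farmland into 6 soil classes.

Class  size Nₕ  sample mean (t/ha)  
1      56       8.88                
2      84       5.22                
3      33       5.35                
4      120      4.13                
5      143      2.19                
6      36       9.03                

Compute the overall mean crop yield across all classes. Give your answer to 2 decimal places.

N = 472; weights Wₕ = Nₕ/N = (0.1186, 0.1780, 0.0699, 0.2542, 0.3030, 0.0763).
x̄_st = Σ Wₕ·x̄ₕ = 0.1186·8.88 + 0.1780·5.22 + 0.0699·5.35 + 0.2542·4.13 + 0.3030·2.19 + 0.0763·9.03 ≈ 4.7588...
→ 4.76.

4.76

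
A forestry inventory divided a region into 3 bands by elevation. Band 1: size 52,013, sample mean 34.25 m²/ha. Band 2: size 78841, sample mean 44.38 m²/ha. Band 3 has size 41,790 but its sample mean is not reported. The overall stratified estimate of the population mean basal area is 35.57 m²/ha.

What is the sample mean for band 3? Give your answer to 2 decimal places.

N = 52013 + 78841 + 41790 = 172644.
Overall total = μ·N = 35.57·172644 = 6140947.08.
Subtract the known strata: 52013·34.25 + 78841·44.38 = 5280408.83.
Remaining total for band 3: 6140947.08 − 5280408.83 = 860538.25.
Divide by its size: 860538.25 / 41790 = 20.5920... → 20.59.

20.59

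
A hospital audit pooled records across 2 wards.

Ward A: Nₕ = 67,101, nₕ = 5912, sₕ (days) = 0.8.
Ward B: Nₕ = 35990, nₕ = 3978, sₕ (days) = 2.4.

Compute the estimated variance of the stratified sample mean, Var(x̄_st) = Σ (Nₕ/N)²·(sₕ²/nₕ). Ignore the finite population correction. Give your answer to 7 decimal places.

0.0002223

N = 103091. Term for each stratum: Wₕ²sₕ²/nₕ.
Var(x̄_st) = 0.0000458630 + 0.0001764737 = 0.0002223366 → 0.0002223.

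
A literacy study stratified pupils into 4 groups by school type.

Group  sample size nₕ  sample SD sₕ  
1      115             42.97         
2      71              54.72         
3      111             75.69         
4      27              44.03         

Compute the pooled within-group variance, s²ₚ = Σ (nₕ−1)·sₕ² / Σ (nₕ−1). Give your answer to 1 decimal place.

1: (115−1)·42.97² = 114·1846.4209 = 210491.9826
2: (71−1)·54.72² = 70·2994.2784 = 209599.488
3: (111−1)·75.69² = 110·5728.9761 = 630187.371
4: (27−1)·44.03² = 26·1938.6409 = 50404.6634
Numerator = 1100683.505; denominator = Σ(nₕ−1) = 320.
s²ₚ = 1100683.505/320 = 3439.636... → 3439.6.

3439.6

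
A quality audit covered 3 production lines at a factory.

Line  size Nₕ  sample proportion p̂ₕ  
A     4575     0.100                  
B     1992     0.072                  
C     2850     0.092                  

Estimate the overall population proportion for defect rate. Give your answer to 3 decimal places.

Wₕ = Nₕ/N with N = 9417: 0.4858, 0.2115, 0.3026.
p̂_st = 0.4858·0.100 + 0.2115·0.072 + 0.3026·0.092 ≈ 0.09166... → 0.092.

0.092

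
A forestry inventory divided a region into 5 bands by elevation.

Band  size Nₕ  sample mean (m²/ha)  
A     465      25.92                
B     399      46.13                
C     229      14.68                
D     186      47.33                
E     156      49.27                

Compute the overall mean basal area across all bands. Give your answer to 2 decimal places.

N = 465 + 399 + 229 + 186 + 156 = 1435.
The stratified mean weights each stratum mean by its population share Nₕ/N.
Σ Nₕx̄ₕ = 465·25.92 + 399·46.13 + 229·14.68 + 186·47.33 + 156·49.27 = 12052.8 + 18405.87 + 3361.72 + 8803.38 + 7686.12 = 50309.89.
Divide by N: 50309.89 / 1435 = 35.0592... → 35.06.

35.06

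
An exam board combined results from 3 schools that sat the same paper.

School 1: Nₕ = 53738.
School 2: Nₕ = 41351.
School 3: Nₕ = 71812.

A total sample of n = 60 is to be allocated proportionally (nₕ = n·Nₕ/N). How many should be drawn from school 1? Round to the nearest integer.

19

Share of school 1 = 53738/166901 = 0.32198.
Allocate 60 × 0.32198 = 19.319... → 19.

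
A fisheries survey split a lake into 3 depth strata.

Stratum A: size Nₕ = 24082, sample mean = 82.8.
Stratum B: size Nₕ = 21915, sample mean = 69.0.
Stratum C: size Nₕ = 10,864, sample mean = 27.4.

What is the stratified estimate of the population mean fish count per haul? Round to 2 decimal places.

N = 56861; weights Wₕ = Nₕ/N = (0.4235, 0.3854, 0.1911).
x̄_st = Σ Wₕ·x̄ₕ = 0.4235·82.8 + 0.3854·69.0 + 0.1911·27.4 ≈ 66.8964...
→ 66.90.

66.90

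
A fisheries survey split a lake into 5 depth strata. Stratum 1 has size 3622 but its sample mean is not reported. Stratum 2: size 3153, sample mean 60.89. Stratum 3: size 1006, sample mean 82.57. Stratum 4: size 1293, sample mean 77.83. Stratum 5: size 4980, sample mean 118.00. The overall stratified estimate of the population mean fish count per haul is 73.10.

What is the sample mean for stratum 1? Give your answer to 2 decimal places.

Σ Nₕx̄ₕ = N·μ, so 3622·x̄_1 = 14054·73.10 − (3153·60.89 + 1006·82.57 + 1293·77.83 + 4980·118.00).
= 1027347.4 − 963325.78 = 64021.62.
x̄_1 = 64021.62 / 3622 = 17.6758... → 17.68.

17.68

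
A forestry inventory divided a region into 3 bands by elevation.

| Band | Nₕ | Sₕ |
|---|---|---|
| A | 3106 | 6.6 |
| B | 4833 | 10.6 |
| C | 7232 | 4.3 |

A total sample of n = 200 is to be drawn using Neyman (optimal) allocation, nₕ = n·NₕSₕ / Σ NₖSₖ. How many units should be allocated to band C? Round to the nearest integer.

60

A: NₕSₕ = 3106·6.6 = 20499.6
B: NₕSₕ = 4833·10.6 = 51229.8
C: NₕSₕ = 7232·4.3 = 31097.6
Σ NₕSₕ = 102827.
n_C = 200·31097.6/102827 = 60.485... → 60.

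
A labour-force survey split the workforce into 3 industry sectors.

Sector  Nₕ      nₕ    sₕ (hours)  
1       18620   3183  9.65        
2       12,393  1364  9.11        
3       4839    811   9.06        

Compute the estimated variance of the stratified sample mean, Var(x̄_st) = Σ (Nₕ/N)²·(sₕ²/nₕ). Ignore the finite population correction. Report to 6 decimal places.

0.017005

N = 35852. Term for each stratum: Wₕ²sₕ²/nₕ.
Var(x̄_st) = 0.007891337 + 0.007270236 + 0.001843826 = 0.017005399 → 0.017005.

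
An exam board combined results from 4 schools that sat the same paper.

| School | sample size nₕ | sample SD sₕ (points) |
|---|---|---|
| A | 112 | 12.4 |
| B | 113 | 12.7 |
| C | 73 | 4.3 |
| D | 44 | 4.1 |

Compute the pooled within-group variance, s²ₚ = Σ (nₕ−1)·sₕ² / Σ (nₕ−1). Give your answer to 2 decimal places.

110.02

A: (112−1)·12.4² = 111·153.76 = 17067.36
B: (113−1)·12.7² = 112·161.29 = 18064.48
C: (73−1)·4.3² = 72·18.49 = 1331.28
D: (44−1)·4.1² = 43·16.81 = 722.83
Numerator = 37185.95; denominator = Σ(nₕ−1) = 338.
s²ₚ = 37185.95/338 = 110.0176... → 110.02.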